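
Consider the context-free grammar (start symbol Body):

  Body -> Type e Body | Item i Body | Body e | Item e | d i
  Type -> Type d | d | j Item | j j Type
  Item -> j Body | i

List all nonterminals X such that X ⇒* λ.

{ } (none)

No nonterminal has an empty production or an RHS whose symbols are all nullable.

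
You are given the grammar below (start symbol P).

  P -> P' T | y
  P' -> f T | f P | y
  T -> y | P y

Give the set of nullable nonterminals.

{ } (none)

No nonterminal has an empty production or an RHS whose symbols are all nullable.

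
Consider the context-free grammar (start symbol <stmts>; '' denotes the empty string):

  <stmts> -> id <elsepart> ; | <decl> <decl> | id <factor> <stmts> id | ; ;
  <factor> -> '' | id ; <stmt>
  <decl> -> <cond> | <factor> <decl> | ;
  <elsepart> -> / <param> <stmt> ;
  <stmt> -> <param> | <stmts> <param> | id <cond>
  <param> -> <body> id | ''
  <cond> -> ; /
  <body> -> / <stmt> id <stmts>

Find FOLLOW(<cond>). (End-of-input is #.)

In <decl> -> <cond>: <cond> is at the end, add FOLLOW(<decl>) = { #, /, ;, id }.
In <stmt> -> id <cond>: <cond> is at the end, add FOLLOW(<stmt>) = { ;, id }.
Union: FOLLOW(<cond>) = { #, /, ;, id }.

{ #, /, ;, id }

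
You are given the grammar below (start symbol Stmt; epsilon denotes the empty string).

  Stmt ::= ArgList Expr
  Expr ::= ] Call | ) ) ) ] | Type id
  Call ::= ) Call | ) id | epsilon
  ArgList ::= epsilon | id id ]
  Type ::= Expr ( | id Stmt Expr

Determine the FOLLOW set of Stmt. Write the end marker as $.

{ $, ), ], id }

Stmt is the start symbol, so $ ∈ FOLLOW(Stmt).
In Type ::= id Stmt Expr: add FIRST(Expr) = { ), ], id }.
Union: FOLLOW(Stmt) = { $, ), ], id }.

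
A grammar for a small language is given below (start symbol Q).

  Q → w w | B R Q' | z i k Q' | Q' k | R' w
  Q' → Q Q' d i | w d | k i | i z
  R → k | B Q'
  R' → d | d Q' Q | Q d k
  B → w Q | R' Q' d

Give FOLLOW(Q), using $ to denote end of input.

{ $, d, i, k, w, z }

Q is the start symbol, so $ ∈ FOLLOW(Q).
In Q' → Q Q' d i: add FIRST(Q' d i) = { d, i, k, w, z }.
In R' → d Q' Q: Q is at the end, add FOLLOW(R') = { d, i, k, w, z }.
In R' → Q d k: add FIRST(d k) = { d }.
In B → w Q: Q is at the end, add FOLLOW(B) = { d, i, k, w, z }.
Union: FOLLOW(Q) = { $, d, i, k, w, z }.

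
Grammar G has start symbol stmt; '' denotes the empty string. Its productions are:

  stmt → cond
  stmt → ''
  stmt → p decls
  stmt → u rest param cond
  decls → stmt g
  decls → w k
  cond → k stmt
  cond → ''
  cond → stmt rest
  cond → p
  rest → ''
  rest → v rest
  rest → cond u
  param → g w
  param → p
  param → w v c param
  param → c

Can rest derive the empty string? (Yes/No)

Yes

rest has an ''-production, so rest ⇒ ''.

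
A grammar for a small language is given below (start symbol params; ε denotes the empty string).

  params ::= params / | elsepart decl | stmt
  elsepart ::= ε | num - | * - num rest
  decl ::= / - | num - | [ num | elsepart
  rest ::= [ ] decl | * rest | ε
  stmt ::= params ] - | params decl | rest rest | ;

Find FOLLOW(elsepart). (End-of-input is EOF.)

{ EOF, *, /, [, ], num }

In params ::= elsepart decl: add FIRST(decl)\{ε} = { *, /, [, num }.
  Since decl is nullable, also add FOLLOW(params) = { EOF, *, /, [, ], num }.
In decl ::= elsepart: elsepart is at the end, add FOLLOW(decl) = { EOF, *, /, [, ], num }.
Union: FOLLOW(elsepart) = { EOF, *, /, [, ], num }.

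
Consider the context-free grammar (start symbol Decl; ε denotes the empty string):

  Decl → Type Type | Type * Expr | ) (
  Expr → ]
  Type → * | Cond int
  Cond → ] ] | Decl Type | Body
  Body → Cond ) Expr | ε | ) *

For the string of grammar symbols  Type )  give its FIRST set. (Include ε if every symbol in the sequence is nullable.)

{ ), *, ], int }

Add FIRST(Type) = { ), *, ], int }; Type is not nullable, stop.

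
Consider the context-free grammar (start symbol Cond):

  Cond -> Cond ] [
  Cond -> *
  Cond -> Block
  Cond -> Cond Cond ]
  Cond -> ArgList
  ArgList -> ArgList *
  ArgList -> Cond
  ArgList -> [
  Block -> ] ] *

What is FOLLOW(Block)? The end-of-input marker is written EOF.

{ EOF, *, [, ] }

In Cond -> Block: Block is at the end, add FOLLOW(Cond) = { EOF, *, [, ] }.
Union: FOLLOW(Block) = { EOF, *, [, ] }.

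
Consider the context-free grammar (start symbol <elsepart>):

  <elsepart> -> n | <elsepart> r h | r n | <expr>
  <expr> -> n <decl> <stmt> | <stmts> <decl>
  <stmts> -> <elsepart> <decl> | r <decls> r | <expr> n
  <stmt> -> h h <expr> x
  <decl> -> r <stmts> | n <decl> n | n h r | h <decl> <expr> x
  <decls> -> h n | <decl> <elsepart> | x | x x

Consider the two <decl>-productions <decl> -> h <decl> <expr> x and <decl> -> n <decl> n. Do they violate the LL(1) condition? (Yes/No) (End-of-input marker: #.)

FIRST(h <decl> <expr> x) = { h } and FIRST(n <decl> n) = { n }.
The FIRST sets are disjoint and neither alternative is nullable — no conflict.

No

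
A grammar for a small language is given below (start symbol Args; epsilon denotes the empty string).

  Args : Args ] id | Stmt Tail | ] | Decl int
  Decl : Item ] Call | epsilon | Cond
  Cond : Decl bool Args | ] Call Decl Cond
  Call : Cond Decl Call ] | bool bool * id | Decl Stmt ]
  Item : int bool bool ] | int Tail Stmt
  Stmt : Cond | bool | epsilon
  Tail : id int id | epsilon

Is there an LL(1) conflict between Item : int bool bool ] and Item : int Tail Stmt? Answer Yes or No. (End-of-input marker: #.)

Yes

FIRST(int bool bool ]) = { int } and FIRST(int Tail Stmt) = { int }.
Both contain int, so the two alternatives are not disjoint — LL(1) conflict.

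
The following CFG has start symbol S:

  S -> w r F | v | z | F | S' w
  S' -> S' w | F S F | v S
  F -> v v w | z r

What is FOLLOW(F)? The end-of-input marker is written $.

{ $, v, w, z }

In S -> w r F: F is at the end, add FOLLOW(S) = { $, v, w, z }.
In S -> F: F is at the end, add FOLLOW(S) = { $, v, w, z }.
In S' -> F S F: add FIRST(S F) = { v, w, z }.
In S' -> F S F: F is at the end, add FOLLOW(S') = { w }.
Union: FOLLOW(F) = { $, v, w, z }.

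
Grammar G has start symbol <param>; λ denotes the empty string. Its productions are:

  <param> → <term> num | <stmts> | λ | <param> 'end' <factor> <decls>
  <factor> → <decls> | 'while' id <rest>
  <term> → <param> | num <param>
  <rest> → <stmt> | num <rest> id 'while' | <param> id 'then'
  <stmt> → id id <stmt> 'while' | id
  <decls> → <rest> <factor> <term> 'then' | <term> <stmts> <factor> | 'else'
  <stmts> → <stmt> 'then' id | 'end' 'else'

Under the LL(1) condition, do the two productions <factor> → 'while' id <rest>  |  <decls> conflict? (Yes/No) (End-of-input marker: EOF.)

No

FIRST('while' id <rest>) = { 'while' } and FIRST(<decls>) = { 'else', 'end', id, num }.
The FIRST sets are disjoint and neither alternative is nullable — no conflict.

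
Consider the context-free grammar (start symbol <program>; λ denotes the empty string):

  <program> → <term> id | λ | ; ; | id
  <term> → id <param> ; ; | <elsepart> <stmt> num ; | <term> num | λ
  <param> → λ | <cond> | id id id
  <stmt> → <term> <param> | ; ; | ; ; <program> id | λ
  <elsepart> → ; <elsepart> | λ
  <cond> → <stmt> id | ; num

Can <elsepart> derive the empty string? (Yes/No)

<elsepart> has an λ-production, so <elsepart> ⇒ λ.

Yes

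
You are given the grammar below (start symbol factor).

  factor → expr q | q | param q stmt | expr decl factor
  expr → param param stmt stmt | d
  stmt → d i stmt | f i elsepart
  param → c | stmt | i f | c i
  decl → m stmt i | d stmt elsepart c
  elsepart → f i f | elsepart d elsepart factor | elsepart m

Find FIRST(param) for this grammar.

{ c, d, f, i }

param → c contributes {c}.
From param → stmt: add FIRST(stmt) = { d, f }.
param → i f contributes {i}.
param → c i contributes {c}.
Union: FIRST(param) = { c, d, f, i }.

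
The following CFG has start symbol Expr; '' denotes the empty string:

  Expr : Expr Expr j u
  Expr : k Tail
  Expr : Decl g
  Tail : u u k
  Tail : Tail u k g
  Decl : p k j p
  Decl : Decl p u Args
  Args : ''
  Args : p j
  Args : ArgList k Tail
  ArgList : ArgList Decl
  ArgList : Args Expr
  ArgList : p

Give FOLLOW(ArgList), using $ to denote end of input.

{ k, p }

In Args : ArgList k Tail: add FIRST(k Tail) = { k }.
In ArgList : ArgList Decl: add FIRST(Decl) = { p }.
Union: FOLLOW(ArgList) = { k, p }.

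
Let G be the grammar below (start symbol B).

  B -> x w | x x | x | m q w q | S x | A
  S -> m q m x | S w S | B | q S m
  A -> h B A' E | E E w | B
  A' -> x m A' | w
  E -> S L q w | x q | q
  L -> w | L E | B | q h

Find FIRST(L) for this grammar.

L -> w contributes {w}.
From L -> L E: add FIRST(L) = { h, m, q, w, x }.
From L -> B: add FIRST(B) = { h, m, q, x }.
L -> q h contributes {q}.
Union: FIRST(L) = { h, m, q, w, x }.

{ h, m, q, w, x }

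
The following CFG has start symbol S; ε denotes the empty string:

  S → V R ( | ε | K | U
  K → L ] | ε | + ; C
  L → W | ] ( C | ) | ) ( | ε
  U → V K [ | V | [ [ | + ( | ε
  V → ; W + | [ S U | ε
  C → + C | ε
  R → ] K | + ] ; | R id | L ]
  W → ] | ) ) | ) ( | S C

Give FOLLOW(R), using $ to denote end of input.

{ (, id }

In S → V R (: add FIRST(() = { ( }.
In R → R id: add FIRST(id) = { id }.
Union: FOLLOW(R) = { (, id }.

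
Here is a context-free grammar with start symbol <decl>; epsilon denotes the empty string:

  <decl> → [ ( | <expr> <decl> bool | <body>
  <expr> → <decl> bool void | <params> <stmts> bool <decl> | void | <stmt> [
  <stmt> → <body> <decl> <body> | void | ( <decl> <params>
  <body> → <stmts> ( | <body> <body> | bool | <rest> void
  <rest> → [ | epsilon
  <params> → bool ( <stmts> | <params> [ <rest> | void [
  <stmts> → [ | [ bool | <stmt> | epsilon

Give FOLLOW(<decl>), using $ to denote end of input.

<decl> is the start symbol, so $ ∈ FOLLOW(<decl>).
In <decl> → <expr> <decl> bool: add FIRST(bool) = { bool }.
In <expr> → <decl> bool void: add FIRST(bool void) = { bool }.
In <expr> → <params> <stmts> bool <decl>: <decl> is at the end, add FOLLOW(<expr>) = { (, [, bool, void }.
In <stmt> → <body> <decl> <body>: add FIRST(<body>) = { (, [, bool, void }.
In <stmt> → ( <decl> <params>: add FIRST(<params>) = { bool, void }.
Union: FOLLOW(<decl>) = { $, (, [, bool, void }.

{ $, (, [, bool, void }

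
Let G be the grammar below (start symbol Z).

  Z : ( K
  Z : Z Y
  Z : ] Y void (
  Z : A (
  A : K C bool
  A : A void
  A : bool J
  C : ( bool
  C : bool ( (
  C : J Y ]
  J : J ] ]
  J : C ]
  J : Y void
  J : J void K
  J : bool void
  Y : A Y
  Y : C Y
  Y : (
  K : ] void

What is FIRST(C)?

C : ( bool contributes {(}.
C : bool ( ( contributes {bool}.
From C : J Y ]: add FIRST(J) = { (, ], bool }.
Union: FIRST(C) = { (, ], bool }.

{ (, ], bool }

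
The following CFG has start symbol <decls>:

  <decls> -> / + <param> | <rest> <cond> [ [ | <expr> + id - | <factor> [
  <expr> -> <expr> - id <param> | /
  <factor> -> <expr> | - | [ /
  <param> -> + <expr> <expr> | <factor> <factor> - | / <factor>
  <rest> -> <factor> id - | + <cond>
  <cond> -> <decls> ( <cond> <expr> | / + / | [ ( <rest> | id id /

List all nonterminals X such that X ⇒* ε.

{ } (none)

No nonterminal has an empty production or an RHS whose symbols are all nullable.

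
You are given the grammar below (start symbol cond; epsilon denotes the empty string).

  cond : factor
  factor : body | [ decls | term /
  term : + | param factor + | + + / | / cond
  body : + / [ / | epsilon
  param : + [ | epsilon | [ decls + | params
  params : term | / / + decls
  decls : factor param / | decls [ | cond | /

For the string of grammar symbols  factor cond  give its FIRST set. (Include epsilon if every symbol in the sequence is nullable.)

Add FIRST(factor)\{epsilon} = { +, /, [ }; factor is nullable, continue.
Add FIRST(cond)\{epsilon} = { +, /, [ }; cond is nullable, continue.
Every symbol is nullable, so include epsilon.

{ +, /, [, epsilon }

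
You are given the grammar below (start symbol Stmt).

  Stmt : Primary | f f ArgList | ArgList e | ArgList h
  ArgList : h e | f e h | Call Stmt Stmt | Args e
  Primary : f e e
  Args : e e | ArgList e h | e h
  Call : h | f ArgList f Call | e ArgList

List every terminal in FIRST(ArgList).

{ e, f, h }

ArgList : h e contributes {h}.
ArgList : f e h contributes {f}.
From ArgList : Call Stmt Stmt: add FIRST(Call) = { e, f, h }.
From ArgList : Args e: add FIRST(Args) = { e, f, h }.
Union: FIRST(ArgList) = { e, f, h }.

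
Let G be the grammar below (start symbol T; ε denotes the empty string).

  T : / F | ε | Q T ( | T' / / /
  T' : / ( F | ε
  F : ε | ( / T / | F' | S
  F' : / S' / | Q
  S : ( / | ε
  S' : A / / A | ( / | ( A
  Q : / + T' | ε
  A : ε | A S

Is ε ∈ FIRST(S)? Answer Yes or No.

Yes

S has an ε-production, so S ⇒ ε.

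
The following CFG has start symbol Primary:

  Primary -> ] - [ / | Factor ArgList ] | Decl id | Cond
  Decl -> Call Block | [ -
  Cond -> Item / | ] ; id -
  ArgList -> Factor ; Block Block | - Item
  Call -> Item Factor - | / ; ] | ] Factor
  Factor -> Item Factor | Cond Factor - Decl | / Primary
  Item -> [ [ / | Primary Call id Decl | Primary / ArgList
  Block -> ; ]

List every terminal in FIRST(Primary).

Primary -> ] - [ / contributes {]}.
From Primary -> Factor ArgList ]: add FIRST(Factor) = { /, [, ] }.
From Primary -> Decl id: add FIRST(Decl) = { /, [, ] }.
From Primary -> Cond: add FIRST(Cond) = { /, [, ] }.
Union: FIRST(Primary) = { /, [, ] }.

{ /, [, ] }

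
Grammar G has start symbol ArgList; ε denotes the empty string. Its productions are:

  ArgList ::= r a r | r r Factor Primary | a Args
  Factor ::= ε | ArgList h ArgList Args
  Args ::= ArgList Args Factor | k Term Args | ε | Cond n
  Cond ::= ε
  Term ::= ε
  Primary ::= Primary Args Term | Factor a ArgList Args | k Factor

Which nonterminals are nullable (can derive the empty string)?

Directly nullable (have an ε-production): Factor, Args, Cond, Term.
No other nonterminal has a production whose RHS symbols are all nullable.

{ Args, Cond, Factor, Term }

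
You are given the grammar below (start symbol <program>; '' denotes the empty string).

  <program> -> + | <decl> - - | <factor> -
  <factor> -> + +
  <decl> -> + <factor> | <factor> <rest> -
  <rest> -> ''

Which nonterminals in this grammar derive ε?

{ <rest> }

Directly nullable (have an ''-production): <rest>.
No other nonterminal has a production whose RHS symbols are all nullable.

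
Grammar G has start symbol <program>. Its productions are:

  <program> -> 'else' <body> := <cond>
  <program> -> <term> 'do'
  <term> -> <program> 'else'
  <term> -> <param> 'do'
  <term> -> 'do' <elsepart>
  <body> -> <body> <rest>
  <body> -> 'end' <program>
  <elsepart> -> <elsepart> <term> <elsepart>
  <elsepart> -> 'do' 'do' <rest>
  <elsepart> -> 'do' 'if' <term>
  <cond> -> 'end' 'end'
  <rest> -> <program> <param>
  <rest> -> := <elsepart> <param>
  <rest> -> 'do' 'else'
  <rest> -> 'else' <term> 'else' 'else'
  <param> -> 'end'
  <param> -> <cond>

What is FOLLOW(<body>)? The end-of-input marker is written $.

{ 'do', 'else', 'end', := }

In <program> -> 'else' <body> := <cond>: add FIRST(:= <cond>) = { := }.
In <body> -> <body> <rest>: add FIRST(<rest>) = { 'do', 'else', 'end', := }.
Union: FOLLOW(<body>) = { 'do', 'else', 'end', := }.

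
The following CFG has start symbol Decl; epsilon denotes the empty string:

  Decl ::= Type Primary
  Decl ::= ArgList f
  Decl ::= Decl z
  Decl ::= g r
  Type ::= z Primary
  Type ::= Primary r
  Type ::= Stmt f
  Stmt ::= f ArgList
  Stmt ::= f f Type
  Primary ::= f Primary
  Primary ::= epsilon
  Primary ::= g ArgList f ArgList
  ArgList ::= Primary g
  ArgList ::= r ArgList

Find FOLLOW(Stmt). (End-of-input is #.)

In Type ::= Stmt f: add FIRST(f) = { f }.
Union: FOLLOW(Stmt) = { f }.

{ f }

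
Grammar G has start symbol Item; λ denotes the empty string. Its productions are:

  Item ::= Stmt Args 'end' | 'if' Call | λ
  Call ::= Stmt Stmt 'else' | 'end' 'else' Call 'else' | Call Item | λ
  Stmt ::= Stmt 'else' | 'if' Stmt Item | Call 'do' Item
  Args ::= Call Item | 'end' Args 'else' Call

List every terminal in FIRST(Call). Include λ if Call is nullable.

From Call ::= Stmt Stmt 'else': add FIRST(Stmt) = { 'do', 'end', 'if' }.
Call ::= 'end' 'else' Call 'else' contributes {'end'}.
From Call ::= Call Item: Call, Item nullable, take FIRST(Call) ∪ FIRST(Item) = { 'do', 'end', 'if' }; also λ since the whole RHS is nullable.
Call ::= λ contributes λ.
Union: FIRST(Call) = { 'do', 'end', 'if', λ }.

{ 'do', 'end', 'if', λ }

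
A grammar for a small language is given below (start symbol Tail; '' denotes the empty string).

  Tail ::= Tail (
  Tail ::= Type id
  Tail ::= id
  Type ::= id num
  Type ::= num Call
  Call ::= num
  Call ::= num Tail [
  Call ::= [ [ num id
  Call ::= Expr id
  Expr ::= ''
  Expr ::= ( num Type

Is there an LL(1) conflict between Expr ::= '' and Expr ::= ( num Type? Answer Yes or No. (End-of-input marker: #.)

FIRST('') = { '' } and FIRST(( num Type) = { ( }.
The first is nullable but FOLLOW(Expr) = { id } is disjoint from FIRST of the second.

No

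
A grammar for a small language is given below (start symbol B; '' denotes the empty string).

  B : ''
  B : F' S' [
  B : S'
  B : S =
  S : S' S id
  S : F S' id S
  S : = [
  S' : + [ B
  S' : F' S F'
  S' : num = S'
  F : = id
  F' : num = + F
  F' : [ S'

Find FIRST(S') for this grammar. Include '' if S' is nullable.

{ +, [, num }

S' : + [ B contributes {+}.
From S' : F' S F': add FIRST(F') = { [, num }.
S' : num = S' contributes {num}.
Union: FIRST(S') = { +, [, num }.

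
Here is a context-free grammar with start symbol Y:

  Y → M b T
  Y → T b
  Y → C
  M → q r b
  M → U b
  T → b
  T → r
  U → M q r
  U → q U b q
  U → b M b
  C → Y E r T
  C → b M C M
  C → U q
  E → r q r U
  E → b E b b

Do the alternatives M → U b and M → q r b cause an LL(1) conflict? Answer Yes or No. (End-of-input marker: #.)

Yes

FIRST(U b) = { b, q } and FIRST(q r b) = { q }.
Both contain q, so the two alternatives are not disjoint — LL(1) conflict.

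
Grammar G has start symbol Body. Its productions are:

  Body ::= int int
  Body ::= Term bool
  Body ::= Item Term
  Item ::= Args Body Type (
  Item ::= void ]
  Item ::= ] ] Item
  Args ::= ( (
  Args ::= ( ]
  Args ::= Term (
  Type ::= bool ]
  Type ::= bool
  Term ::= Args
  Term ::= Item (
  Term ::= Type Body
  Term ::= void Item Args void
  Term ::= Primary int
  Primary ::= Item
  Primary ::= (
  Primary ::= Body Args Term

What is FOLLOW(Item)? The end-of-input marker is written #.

{ (, ], bool, int, void }

In Body ::= Item Term: add FIRST(Term) = { (, ], bool, int, void }.
In Item ::= ] ] Item: Item is at the end, add FOLLOW(Item) = { (, ], bool, int, void }.
In Term ::= Item (: add FIRST(() = { ( }.
In Term ::= void Item Args void: add FIRST(Args void) = { (, ], bool, int, void }.
In Primary ::= Item: Item is at the end, add FOLLOW(Primary) = { int }.
Union: FOLLOW(Item) = { (, ], bool, int, void }.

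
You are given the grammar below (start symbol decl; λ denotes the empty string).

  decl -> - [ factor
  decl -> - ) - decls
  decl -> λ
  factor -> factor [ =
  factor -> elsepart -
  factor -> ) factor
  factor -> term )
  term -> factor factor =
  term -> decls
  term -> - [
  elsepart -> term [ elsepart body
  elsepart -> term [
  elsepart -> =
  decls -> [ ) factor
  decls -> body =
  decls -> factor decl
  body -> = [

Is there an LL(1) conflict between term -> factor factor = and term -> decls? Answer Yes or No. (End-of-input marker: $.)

FIRST(factor factor =) = { ), -, =, [ } and FIRST(decls) = { ), -, =, [ }.
Both contain ), so the two alternatives are not disjoint — LL(1) conflict.

Yes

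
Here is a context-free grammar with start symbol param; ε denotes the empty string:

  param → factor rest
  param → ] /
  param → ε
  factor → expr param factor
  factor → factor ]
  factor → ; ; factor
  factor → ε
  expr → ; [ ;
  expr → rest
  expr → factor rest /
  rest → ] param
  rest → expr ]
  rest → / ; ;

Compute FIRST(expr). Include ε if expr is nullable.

{ /, ;, ] }

expr → ; [ ; contributes {;}.
From expr → rest: add FIRST(rest) = { /, ;, ] }.
From expr → factor rest /: factor nullable, take FIRST(factor) ∪ FIRST(rest) = { /, ;, ] }.
Union: FIRST(expr) = { /, ;, ] }.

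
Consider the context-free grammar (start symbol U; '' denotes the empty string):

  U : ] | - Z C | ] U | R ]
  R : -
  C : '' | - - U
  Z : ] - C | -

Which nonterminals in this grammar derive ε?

{ C }

Directly nullable (have an ''-production): C.
No other nonterminal has a production whose RHS symbols are all nullable.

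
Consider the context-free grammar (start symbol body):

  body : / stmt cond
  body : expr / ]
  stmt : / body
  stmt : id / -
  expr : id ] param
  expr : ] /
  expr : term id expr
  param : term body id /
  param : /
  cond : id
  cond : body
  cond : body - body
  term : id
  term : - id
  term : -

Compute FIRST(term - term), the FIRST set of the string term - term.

Add FIRST(term) = { -, id }; term is not nullable, stop.

{ -, id }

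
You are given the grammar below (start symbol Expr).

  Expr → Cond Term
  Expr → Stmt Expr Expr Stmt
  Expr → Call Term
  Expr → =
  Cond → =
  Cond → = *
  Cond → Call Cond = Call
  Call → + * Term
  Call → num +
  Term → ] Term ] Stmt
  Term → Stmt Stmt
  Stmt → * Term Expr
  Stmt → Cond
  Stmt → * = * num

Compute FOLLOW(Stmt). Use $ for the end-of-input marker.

{ $, *, +, =, ], num }

In Expr → Stmt Expr Expr Stmt: add FIRST(Expr Expr Stmt) = { *, +, =, num }.
In Expr → Stmt Expr Expr Stmt: Stmt is at the end, add FOLLOW(Expr) = { $, *, +, =, ], num }.
In Term → ] Term ] Stmt: Stmt is at the end, add FOLLOW(Term) = { $, *, +, =, ], num }.
In Term → Stmt Stmt: add FIRST(Stmt) = { *, +, =, num }.
In Term → Stmt Stmt: Stmt is at the end, add FOLLOW(Term) = { $, *, +, =, ], num }.
Union: FOLLOW(Stmt) = { $, *, +, =, ], num }.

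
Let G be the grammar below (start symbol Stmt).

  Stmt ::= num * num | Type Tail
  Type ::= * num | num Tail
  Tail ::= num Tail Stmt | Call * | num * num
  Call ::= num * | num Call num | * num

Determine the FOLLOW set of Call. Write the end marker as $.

In Tail ::= Call *: add FIRST(*) = { * }.
In Call ::= num Call num: add FIRST(num) = { num }.
Union: FOLLOW(Call) = { *, num }.

{ *, num }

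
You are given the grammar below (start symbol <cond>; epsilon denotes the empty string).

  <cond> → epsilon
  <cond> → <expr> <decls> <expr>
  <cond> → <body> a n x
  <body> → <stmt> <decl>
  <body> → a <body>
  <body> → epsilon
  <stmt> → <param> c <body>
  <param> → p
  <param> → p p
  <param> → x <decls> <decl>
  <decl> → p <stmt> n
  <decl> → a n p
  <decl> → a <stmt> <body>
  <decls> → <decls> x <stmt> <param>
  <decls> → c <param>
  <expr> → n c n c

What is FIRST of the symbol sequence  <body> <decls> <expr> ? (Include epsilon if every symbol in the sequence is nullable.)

{ a, c, p, x }

Add FIRST(<body>)\{epsilon} = { a, p, x }; <body> is nullable, continue.
Add FIRST(<decls>) = { c }; <decls> is not nullable, stop.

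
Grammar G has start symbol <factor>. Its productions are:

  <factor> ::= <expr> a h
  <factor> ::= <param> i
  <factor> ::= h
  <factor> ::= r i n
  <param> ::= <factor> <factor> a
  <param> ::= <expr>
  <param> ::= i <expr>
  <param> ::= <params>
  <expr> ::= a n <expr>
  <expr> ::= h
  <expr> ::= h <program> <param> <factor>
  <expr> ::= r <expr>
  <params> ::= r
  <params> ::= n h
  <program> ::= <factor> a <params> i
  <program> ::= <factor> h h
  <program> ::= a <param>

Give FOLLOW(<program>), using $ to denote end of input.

In <expr> ::= h <program> <param> <factor>: add FIRST(<param> <factor>) = { a, h, i, n, r }.
Union: FOLLOW(<program>) = { a, h, i, n, r }.

{ a, h, i, n, r }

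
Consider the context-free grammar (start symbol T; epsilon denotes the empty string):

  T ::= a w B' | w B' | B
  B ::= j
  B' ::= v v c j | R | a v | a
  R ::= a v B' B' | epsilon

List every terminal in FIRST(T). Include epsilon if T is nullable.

T ::= a w B' contributes {a}.
T ::= w B' contributes {w}.
From T ::= B: add FIRST(B) = { j }.
Union: FIRST(T) = { a, j, w }.

{ a, j, w }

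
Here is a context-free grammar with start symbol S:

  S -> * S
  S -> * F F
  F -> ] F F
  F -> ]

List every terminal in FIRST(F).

F -> ] F F contributes {]}.
F -> ] contributes {]}.
Union: FIRST(F) = { ] }.

{ ] }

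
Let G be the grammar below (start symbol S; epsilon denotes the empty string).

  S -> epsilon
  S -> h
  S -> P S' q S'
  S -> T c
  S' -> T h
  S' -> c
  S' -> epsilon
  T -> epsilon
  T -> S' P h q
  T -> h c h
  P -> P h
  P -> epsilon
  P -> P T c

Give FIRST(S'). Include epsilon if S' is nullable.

From S' -> T h: T nullable, take FIRST(T) ∪ {h} = { c, h }.
S' -> c contributes {c}.
S' -> epsilon contributes epsilon.
Union: FIRST(S') = { c, h, epsilon }.

{ c, h, epsilon }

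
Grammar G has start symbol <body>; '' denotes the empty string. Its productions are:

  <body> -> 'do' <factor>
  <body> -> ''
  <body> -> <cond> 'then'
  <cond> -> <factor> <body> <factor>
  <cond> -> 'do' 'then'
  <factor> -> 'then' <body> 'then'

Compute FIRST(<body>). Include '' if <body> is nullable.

<body> -> 'do' <factor> contributes {'do'}.
<body> -> '' contributes ''.
From <body> -> <cond> 'then': add FIRST(<cond>) = { 'do', 'then' }.
Union: FIRST(<body>) = { 'do', 'then', '' }.

{ 'do', 'then', '' }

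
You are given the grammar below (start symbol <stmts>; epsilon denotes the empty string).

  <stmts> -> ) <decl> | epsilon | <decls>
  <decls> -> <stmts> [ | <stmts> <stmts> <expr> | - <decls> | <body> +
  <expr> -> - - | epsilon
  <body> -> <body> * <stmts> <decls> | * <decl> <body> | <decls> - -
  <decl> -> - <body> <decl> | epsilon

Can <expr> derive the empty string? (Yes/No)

<expr> has an epsilon-production, so <expr> ⇒ epsilon.

Yes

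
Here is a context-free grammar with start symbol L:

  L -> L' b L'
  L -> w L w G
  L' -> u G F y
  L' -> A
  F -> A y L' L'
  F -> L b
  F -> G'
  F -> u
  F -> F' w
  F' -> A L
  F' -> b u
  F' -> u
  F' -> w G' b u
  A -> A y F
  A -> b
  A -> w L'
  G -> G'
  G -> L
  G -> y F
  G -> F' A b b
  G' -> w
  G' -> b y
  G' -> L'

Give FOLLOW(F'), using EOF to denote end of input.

{ b, w }

In F -> F' w: add FIRST(w) = { w }.
In G -> F' A b b: add FIRST(A b b) = { b, w }.
Union: FOLLOW(F') = { b, w }.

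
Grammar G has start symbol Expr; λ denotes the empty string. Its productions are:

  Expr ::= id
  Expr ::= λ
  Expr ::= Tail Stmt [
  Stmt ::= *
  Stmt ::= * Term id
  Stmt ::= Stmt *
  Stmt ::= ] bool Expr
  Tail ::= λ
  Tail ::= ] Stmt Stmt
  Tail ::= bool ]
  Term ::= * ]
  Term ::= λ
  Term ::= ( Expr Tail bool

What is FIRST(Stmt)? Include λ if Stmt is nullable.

Stmt ::= * contributes {*}.
Stmt ::= * Term id contributes {*}.
From Stmt ::= Stmt *: add FIRST(Stmt) = { *, ] }.
Stmt ::= ] bool Expr contributes {]}.
Union: FIRST(Stmt) = { *, ] }.

{ *, ] }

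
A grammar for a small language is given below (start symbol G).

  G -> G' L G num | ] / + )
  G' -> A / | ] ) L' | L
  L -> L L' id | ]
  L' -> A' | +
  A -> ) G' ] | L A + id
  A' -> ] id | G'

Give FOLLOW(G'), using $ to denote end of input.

In G -> G' L G num: add FIRST(L G num) = { ] }.
In A -> ) G' ]: add FIRST(]) = { ] }.
In A' -> G': G' is at the end, add FOLLOW(A') = { ], id }.
Union: FOLLOW(G') = { ], id }.

{ ], id }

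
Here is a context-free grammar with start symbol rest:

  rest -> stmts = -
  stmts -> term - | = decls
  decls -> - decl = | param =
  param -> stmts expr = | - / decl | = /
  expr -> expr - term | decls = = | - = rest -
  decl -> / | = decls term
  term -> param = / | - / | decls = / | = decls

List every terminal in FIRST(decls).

{ -, = }

decls -> - decl = contributes {-}.
From decls -> param =: add FIRST(param) = { -, = }.
Union: FIRST(decls) = { -, = }.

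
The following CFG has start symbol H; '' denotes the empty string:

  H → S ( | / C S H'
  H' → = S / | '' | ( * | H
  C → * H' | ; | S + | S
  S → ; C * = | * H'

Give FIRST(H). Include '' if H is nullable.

From H → S (: add FIRST(S) = { *, ; }.
H → / C S H' contributes {/}.
Union: FIRST(H) = { *, /, ; }.

{ *, /, ; }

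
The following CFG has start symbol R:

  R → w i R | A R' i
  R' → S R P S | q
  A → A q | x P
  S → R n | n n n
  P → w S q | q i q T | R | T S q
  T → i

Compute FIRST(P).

P → w S q contributes {w}.
P → q i q T contributes {q}.
From P → R: add FIRST(R) = { w, x }.
From P → T S q: add FIRST(T) = { i }.
Union: FIRST(P) = { i, q, w, x }.

{ i, q, w, x }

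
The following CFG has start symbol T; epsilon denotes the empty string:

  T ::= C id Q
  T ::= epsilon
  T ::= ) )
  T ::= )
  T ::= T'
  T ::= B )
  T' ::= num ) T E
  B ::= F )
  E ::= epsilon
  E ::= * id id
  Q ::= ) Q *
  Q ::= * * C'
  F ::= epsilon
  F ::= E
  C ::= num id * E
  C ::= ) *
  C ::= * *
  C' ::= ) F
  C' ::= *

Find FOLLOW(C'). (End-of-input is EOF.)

In Q ::= * * C': C' is at the end, add FOLLOW(Q) = { EOF, * }.
Union: FOLLOW(C') = { EOF, * }.

{ EOF, * }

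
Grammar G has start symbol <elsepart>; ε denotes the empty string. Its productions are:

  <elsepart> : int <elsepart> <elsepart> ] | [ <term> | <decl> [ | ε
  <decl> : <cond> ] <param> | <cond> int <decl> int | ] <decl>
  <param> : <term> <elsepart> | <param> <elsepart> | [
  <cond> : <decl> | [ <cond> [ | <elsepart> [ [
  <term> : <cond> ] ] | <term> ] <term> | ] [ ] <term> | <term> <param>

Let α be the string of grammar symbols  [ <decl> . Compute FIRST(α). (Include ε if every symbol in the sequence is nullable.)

[ is a terminal; add {[} and stop.

{ [ }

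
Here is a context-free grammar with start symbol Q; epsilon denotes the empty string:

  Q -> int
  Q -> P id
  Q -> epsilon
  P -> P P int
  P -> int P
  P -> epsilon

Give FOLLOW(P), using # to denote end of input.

{ id, int }

In Q -> P id: add FIRST(id) = { id }.
In P -> P P int: add FIRST(P int) = { int }.
In P -> P P int: add FIRST(int) = { int }.
In P -> int P: P is at the end, add FOLLOW(P) = { id, int }.
Union: FOLLOW(P) = { id, int }.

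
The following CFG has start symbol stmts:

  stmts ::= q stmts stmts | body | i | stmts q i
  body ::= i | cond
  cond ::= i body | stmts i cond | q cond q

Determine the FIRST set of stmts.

{ i, q }

stmts ::= q stmts stmts contributes {q}.
From stmts ::= body: add FIRST(body) = { i, q }.
stmts ::= i contributes {i}.
From stmts ::= stmts q i: add FIRST(stmts) = { i, q }.
Union: FIRST(stmts) = { i, q }.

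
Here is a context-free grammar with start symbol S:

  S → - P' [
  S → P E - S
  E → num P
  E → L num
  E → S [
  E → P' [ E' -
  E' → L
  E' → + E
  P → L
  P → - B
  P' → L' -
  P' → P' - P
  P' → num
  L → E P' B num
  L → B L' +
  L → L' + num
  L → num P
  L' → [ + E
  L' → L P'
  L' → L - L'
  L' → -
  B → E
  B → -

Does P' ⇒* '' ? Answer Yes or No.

No

No nonterminal in this grammar is nullable.
No production of P' has an RHS whose symbols are all nullable, so P' is not nullable.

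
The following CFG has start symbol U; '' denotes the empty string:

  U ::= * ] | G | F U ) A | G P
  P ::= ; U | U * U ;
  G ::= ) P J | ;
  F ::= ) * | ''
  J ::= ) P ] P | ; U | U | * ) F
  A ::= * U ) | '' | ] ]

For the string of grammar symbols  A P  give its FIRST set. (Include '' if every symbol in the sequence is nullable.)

{ ), *, ;, ] }

Add FIRST(A)\{''} = { *, ] }; A is nullable, continue.
Add FIRST(P) = { ), *, ; }; P is not nullable, stop.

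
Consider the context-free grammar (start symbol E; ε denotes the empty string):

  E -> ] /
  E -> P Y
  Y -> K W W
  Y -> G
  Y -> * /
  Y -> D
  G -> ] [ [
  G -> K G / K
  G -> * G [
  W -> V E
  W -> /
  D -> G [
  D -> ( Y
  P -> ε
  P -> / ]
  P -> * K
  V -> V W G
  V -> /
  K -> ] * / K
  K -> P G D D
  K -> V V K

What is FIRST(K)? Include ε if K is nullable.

{ *, /, ] }

K -> ] * / K contributes {]}.
From K -> P G D D: P nullable, take FIRST(P) ∪ FIRST(G) = { *, /, ] }.
From K -> V V K: add FIRST(V) = { / }.
Union: FIRST(K) = { *, /, ] }.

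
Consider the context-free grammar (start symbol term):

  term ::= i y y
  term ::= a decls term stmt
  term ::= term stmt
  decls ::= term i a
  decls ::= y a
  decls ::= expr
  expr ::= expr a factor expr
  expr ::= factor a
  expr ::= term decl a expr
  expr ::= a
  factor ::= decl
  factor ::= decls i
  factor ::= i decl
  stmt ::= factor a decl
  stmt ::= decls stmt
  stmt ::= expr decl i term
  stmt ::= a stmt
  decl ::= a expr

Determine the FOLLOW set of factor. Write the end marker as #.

In expr ::= expr a factor expr: add FIRST(expr) = { a, i, y }.
In expr ::= factor a: add FIRST(a) = { a }.
In stmt ::= factor a decl: add FIRST(a decl) = { a }.
Union: FOLLOW(factor) = { a, i, y }.

{ a, i, y }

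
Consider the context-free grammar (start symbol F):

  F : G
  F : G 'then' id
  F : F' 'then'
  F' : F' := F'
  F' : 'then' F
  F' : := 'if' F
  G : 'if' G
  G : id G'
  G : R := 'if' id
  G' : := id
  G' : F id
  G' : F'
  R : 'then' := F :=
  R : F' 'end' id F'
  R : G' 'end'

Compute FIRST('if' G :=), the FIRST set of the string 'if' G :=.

'if' is a terminal; add {'if'} and stop.

{ 'if' }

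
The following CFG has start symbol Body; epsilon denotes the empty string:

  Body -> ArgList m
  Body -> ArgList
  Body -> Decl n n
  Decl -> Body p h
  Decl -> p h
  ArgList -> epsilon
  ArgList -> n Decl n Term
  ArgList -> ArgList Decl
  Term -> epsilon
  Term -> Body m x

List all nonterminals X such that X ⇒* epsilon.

Directly nullable (have an epsilon-production): ArgList, Term.
Body -> ArgList with every symbol nullable, so Body is nullable.
No other nonterminal has a production whose RHS symbols are all nullable.

{ ArgList, Body, Term }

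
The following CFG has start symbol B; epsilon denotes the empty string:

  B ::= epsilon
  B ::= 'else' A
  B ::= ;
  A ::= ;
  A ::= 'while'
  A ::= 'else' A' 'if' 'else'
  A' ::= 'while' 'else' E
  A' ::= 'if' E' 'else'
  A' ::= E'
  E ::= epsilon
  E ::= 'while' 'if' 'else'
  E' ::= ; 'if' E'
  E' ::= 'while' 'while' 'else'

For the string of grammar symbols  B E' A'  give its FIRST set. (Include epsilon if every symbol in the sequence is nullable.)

{ 'else', 'while', ; }

Add FIRST(B)\{epsilon} = { 'else', ; }; B is nullable, continue.
Add FIRST(E') = { 'while', ; }; E' is not nullable, stop.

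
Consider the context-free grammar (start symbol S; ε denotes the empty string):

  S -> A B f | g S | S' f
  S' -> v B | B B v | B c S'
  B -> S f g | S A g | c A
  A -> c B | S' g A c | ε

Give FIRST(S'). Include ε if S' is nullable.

S' -> v B contributes {v}.
From S' -> B B v: add FIRST(B) = { c, g, v }.
From S' -> B c S': add FIRST(B) = { c, g, v }.
Union: FIRST(S') = { c, g, v }.

{ c, g, v }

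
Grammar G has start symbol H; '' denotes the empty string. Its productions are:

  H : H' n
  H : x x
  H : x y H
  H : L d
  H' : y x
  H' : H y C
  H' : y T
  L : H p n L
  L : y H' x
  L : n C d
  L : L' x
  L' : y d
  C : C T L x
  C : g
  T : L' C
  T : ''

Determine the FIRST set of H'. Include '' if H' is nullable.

H' : y x contributes {y}.
From H' : H y C: add FIRST(H) = { n, x, y }.
H' : y T contributes {y}.
Union: FIRST(H') = { n, x, y }.

{ n, x, y }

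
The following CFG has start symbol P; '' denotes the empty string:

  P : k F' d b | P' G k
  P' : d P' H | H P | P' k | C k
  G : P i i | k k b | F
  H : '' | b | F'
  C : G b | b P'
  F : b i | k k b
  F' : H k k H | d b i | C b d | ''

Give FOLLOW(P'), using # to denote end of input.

{ b, d, k }

In P : P' G k: add FIRST(G k) = { b, d, k }.
In P' : d P' H: add FIRST(H)\{''} = { b, d, k }.
  Since H is nullable, also add FOLLOW(P') = { b, d, k }.
In P' : P' k: add FIRST(k) = { k }.
In C : b P': P' is at the end, add FOLLOW(C) = { b, k }.
Union: FOLLOW(P') = { b, d, k }.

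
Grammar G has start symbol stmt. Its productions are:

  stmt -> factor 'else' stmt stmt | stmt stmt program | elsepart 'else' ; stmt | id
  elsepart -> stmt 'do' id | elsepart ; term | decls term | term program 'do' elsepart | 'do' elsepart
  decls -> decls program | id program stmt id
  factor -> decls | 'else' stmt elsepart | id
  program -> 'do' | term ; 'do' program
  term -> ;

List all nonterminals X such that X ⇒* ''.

No nonterminal has an empty production or an RHS whose symbols are all nullable.

{ } (none)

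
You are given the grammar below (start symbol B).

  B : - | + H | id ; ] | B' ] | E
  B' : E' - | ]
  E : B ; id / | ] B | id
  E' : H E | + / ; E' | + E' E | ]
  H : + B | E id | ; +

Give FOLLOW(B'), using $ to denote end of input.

In B : B' ]: add FIRST(]) = { ] }.
Union: FOLLOW(B') = { ] }.

{ ] }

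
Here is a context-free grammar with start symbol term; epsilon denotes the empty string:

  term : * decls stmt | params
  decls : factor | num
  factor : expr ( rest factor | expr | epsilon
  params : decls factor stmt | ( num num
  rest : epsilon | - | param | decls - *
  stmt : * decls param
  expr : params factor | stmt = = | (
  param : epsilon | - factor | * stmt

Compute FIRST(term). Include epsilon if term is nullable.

{ (, *, num }

term : * decls stmt contributes {*}.
From term : params: add FIRST(params) = { (, *, num }.
Union: FIRST(term) = { (, *, num }.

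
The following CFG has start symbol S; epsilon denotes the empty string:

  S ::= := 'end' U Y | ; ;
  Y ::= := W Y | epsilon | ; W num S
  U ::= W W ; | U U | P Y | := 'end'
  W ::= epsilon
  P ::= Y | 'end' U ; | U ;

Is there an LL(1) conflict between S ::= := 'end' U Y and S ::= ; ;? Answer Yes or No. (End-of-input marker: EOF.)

No

FIRST(:= 'end' U Y) = { := } and FIRST(; ;) = { ; }.
The FIRST sets are disjoint and neither alternative is nullable — no conflict.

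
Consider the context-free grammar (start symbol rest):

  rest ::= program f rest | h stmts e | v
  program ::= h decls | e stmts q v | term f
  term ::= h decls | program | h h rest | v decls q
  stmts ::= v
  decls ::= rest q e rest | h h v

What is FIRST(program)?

{ e, h, v }

program ::= h decls contributes {h}.
program ::= e stmts q v contributes {e}.
From program ::= term f: add FIRST(term) = { e, h, v }.
Union: FIRST(program) = { e, h, v }.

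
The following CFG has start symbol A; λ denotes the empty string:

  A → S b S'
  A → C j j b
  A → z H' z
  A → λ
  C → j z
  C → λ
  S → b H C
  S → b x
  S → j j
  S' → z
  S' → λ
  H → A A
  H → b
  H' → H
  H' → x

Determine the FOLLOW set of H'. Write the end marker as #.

In A → z H' z: add FIRST(z) = { z }.
Union: FOLLOW(H') = { z }.

{ z }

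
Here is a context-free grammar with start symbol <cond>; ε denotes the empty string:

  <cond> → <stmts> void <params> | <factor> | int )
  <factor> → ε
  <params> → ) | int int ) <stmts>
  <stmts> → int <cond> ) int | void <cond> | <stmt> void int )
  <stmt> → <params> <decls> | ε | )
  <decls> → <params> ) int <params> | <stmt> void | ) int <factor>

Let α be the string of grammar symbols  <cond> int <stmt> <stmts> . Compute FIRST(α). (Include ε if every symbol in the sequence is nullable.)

{ ), int, void }

Add FIRST(<cond>)\{ε} = { ), int, void }; <cond> is nullable, continue.
int is a terminal; add {int} and stop.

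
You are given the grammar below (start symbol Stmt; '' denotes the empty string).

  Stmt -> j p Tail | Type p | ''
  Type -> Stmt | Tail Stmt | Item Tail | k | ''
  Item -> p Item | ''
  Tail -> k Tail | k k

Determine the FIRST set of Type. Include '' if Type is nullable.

{ j, k, p, '' }

From Type -> Stmt: add FIRST(Stmt) = { j, k, p, '' } (including '' since Stmt is nullable).
From Type -> Tail Stmt: add FIRST(Tail) = { k }.
From Type -> Item Tail: Item nullable, take FIRST(Item) ∪ FIRST(Tail) = { k, p }.
Type -> k contributes {k}.
Type -> '' contributes ''.
Union: FIRST(Type) = { j, k, p, '' }.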